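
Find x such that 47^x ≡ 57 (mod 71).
28

Baby-step giant-step with step n = ⌈√71⌉ = 9.
Baby steps 47^j mod 71 (j:value) for j=0..8: 0:1, 1:47, 2:8, 3:21, 4:64, 5:26, 6:15, 7:66, 8:49.
Giant-step multiplier: 47^(-9) ≡ 47^(70-9) = 47^61 ≡ 55 (mod 71).
Giant steps γ_i = 57·55^i mod 71: γ_0=57, γ_1=11, γ_2=37, γ_3=47 (in table at j=1).
x = i·n + j = 3·9 + 1 = 28.
Check: 47^28 ≡ 57 (mod 71).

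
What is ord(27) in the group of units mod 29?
28

29 is prime, so ord(27) divides φ(29) = 28.
Divisors of 28: 1, 2, 4, 7, 14, 28.
Repeated squaring: 27^1 ≡ 27, 27^2 ≡ 4, 27^4 ≡ 16, 27^8 ≡ 24, 27^16 ≡ 25 (mod 29).
Test 27^d mod 29 for each divisor d in increasing order:
27^1 ≡ 27
27^2 ≡ 4
27^4 ≡ 16
27^7 = 27^4·27^2·27^1 ≡ 17
27^14 = 27^8·27^4·27^2 ≡ 28
27^28 = 27^16·27^8·27^4 ≡ 1  ← first divisor giving 1
The order is 28.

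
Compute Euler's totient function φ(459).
288

459 = 3^3 × 17
φ(n) = n × ∏(1 - 1/p) for each prime p dividing n
φ(459) = 459 × (1 - 1/3) × (1 - 1/17) = 288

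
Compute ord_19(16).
9

19 is prime, so ord(16) divides φ(19) = 18.
Divisors of 18: 1, 2, 3, 6, 9, 18.
Repeated squaring: 16^1 ≡ 16, 16^2 ≡ 9, 16^4 ≡ 5, 16^8 ≡ 6, 16^16 ≡ 17 (mod 19).
Test 16^d mod 19 for each divisor d in increasing order:
16^1 ≡ 16
16^2 ≡ 9
16^3 = 16^2·16^1 ≡ 11
16^6 = 16^4·16^2 ≡ 7
16^9 = 16^8·16^1 ≡ 1  ← first divisor giving 1
The order is 9.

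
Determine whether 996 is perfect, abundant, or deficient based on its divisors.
abundant

Proper divisors of 996: sum = 1 + 2 + 3 + 4 + 6 + 12 + 83 + 166 + 249 + 332 + 498 = 1356
Since 1356 > 996, 996 is abundant.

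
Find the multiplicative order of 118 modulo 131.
130

131 is prime, so ord(118) divides φ(131) = 130.
Divisors of 130: 1, 2, 5, 10, 13, 26, 65, 130.
Repeated squaring: 118^1 ≡ 118, 118^2 ≡ 38, 118^4 ≡ 3, 118^8 ≡ 9, 118^16 ≡ 81, 118^32 ≡ 11, 118^64 ≡ 121, 118^128 ≡ 100 (mod 131).
Test 118^d mod 131 for each divisor d in increasing order:
118^1 ≡ 118
118^2 ≡ 38
118^5 = 118^4·118^1 ≡ 92
118^10 = 118^8·118^2 ≡ 80
118^13 = 118^8·118^4·118^1 ≡ 42
118^26 = 118^16·118^8·118^2 ≡ 61
118^65 = 118^64·118^1 ≡ 130
118^130 = 118^128·118^2 ≡ 1  ← first divisor giving 1
The order is 130.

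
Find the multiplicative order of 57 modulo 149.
148

149 is prime, so ord(57) divides φ(149) = 148.
Divisors of 148: 1, 2, 4, 37, 74, 148.
Repeated squaring: 57^1 ≡ 57, 57^2 ≡ 120, 57^4 ≡ 96, 57^8 ≡ 127, 57^16 ≡ 37, 57^32 ≡ 28, 57^64 ≡ 39, 57^128 ≡ 31 (mod 149).
Test 57^d mod 149 for each divisor d in increasing order:
57^1 ≡ 57
57^2 ≡ 120
57^4 ≡ 96
57^37 = 57^32·57^4·57^1 ≡ 44
57^74 = 57^64·57^8·57^2 ≡ 148
57^148 = 57^128·57^16·57^4 ≡ 1  ← first divisor giving 1
The order is 148.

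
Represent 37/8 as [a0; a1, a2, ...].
[4; 1, 1, 1, 2]

Euclidean algorithm steps:
37 = 4 × 8 + 5
8 = 1 × 5 + 3
5 = 1 × 3 + 2
3 = 1 × 2 + 1
2 = 2 × 1 + 0
Continued fraction: [4; 1, 1, 1, 2]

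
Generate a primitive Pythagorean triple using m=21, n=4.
(425, 168, 457)

Euclid's formula: a = m² - n², b = 2mn, c = m² + n²
m = 21, n = 4
a = 21² - 4² = 441 - 16 = 425
b = 2 × 21 × 4 = 168
c = 21² + 4² = 441 + 16 = 457
Verification: 425² + 168² = 180625 + 28224 = 208849 = 457² ✓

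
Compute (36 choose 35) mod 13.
10

Using Lucas' theorem:
Write n=36 and k=35 in base 13:
n in base 13: [2, 10]
k in base 13: [2, 9]
C(36,35) mod 13 = ∏ C(n_i, k_i) mod 13
Digit binomials (mod 13): C(2,2) = 1; C(10,9) = 10
Product: 1 × 10 = 10 ≡ 10 (mod 13)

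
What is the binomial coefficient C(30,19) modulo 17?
10

Using Lucas' theorem:
Write n=30 and k=19 in base 17:
n in base 17: [1, 13]
k in base 17: [1, 2]
C(30,19) mod 17 = ∏ C(n_i, k_i) mod 17
Digit binomials (mod 17): C(1,1) = 1; C(13,2) = 78 ≡ 10
Product: 1 × 10 = 10 ≡ 10 (mod 17)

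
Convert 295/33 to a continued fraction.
[8; 1, 15, 2]

Euclidean algorithm steps:
295 = 8 × 33 + 31
33 = 1 × 31 + 2
31 = 15 × 2 + 1
2 = 2 × 1 + 0
Continued fraction: [8; 1, 15, 2]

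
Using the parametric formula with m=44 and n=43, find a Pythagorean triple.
(87, 3784, 3785)

Euclid's formula: a = m² - n², b = 2mn, c = m² + n²
m = 44, n = 43
a = 44² - 43² = 1936 - 1849 = 87
b = 2 × 44 × 43 = 3784
c = 44² + 43² = 1936 + 1849 = 3785
Verification: 87² + 3784² = 7569 + 14318656 = 14326225 = 3785² ✓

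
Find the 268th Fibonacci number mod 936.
363

Matrix identity: Q^n = [[F_(n+1), F_n], [F_n, F_(n-1)]] with Q = [[1,1],[1,0]].
n = 268 = 100001100₂. Square-and-multiply, entries mod 936:
Q^1 = [[1,1],[1,0]]
Q^2 = (Q^1)² = [[2,1],[1,1]]
Q^4 = (Q^2)² = [[5,3],[3,2]]
Q^8 = (Q^4)² = [[34,21],[21,13]]
Q^16 = (Q^8)² = [[661,51],[51,610]]
Q^33 = (Q^16)²·Q = [[775,538],[538,237]]
Q^67 = (Q^33)²·Q = [[573,869],[869,640]]
Q^134 = (Q^67)² = [[538,161],[161,377]]
Q^268 = (Q^134)² = [[869,363],[363,506]]
F_268 mod 936 = Q^268[0][1] = 363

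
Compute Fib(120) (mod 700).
140

Matrix identity: Q^n = [[F_(n+1), F_n], [F_n, F_(n-1)]] with Q = [[1,1],[1,0]].
n = 120 = 1111000₂. Square-and-multiply, entries mod 700:
Q^1 = [[1,1],[1,0]]
Q^3 = (Q^1)²·Q = [[3,2],[2,1]]
Q^7 = (Q^3)²·Q = [[21,13],[13,8]]
Q^15 = (Q^7)²·Q = [[287,610],[610,377]]
Q^30 = (Q^15)² = [[169,440],[440,429]]
Q^60 = (Q^30)² = [[261,620],[620,341]]
Q^120 = (Q^60)² = [[321,140],[140,181]]
F_120 mod 700 = Q^120[0][1] = 140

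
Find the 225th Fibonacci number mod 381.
196

Matrix identity: Q^n = [[F_(n+1), F_n], [F_n, F_(n-1)]] with Q = [[1,1],[1,0]].
n = 225 = 11100001₂. Square-and-multiply, entries mod 381:
Q^1 = [[1,1],[1,0]]
Q^3 = (Q^1)²·Q = [[3,2],[2,1]]
Q^7 = (Q^3)²·Q = [[21,13],[13,8]]
Q^14 = (Q^7)² = [[229,377],[377,233]]
Q^28 = (Q^14)² = [[260,57],[57,203]]
Q^56 = (Q^28)² = [[364,102],[102,262]]
Q^112 = (Q^56)² = [[25,225],[225,181]]
Q^225 = (Q^112)²·Q = [[64,196],[196,249]]
F_225 mod 381 = Q^225[0][1] = 196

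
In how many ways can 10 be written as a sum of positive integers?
42

p(n) counts ways to write n as a sum of positive integers (order ignored).
Examples: 10; 9 + 1; 8 + 2; 8 + 1 + 1; 7 + 3; ... (42 total)
p(10) = 42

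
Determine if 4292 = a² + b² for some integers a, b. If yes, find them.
14² + 64² (a=14, b=64)

Factorization: 4292 = 2^2 × 29 × 37
By Fermat: n is sum of two squares iff every prime p ≡ 3 (mod 4) appears to even power.
All primes ≡ 3 (mod 4) appear to even power.
Search a = 0, 1, 2, … for 4292 - a² a perfect square: first hit at a = 14: 4292 - 196 = 4096 = 64².
4292 = 14² + 64² = 196 + 4096 ✓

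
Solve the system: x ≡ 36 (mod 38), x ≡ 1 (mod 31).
1024

Using Chinese Remainder Theorem:
M = 38 × 31 = 1178
M1 = 31, M2 = 38
y1 = 31^(-1) mod 38 = 27
y2 = 38^(-1) mod 31 = 9
x = (36×31×27 + 1×38×9) mod 1178 = 1024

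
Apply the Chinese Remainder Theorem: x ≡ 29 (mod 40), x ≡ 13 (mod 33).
1069

Using Chinese Remainder Theorem:
M = 40 × 33 = 1320
M1 = 33, M2 = 40
y1 = 33^(-1) mod 40 = 17
y2 = 40^(-1) mod 33 = 19
x = (29×33×17 + 13×40×19) mod 1320 = 1069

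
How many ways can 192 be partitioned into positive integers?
1987276856363

p(n) counts ways to write n as a sum of positive integers (order ignored).
Euler's pentagonal recurrence: p(k) = p(k-1) + p(k-2) - p(k-5) - p(k-7) + p(k-12) + p(k-15) - ... (offsets j(3j∓1)/2, signs ++--, p(0)=1, p(<0)=0).
DP table for k = 0..191: p(0)=1, p(1)=1, p(2)=2, p(3)=3, p(4)=5, p(5)=7, p(6)=11, p(7)=15, p(8)=22, p(9)=30, p(10)=42, p(11)=56, p(12)=77, p(13)=101, p(14)=135, p(15)=176, p(16)=231, p(17)=297, p(18)=385, p(19)=490, p(20)=627, p(21)=792, p(22)=1002, p(23)=1255, p(24)=1575, p(25)=1958, p(26)=2436, p(27)=3010, p(28)=3718, p(29)=4565, p(30)=5604, p(31)=6842, p(32)=8349, p(33)=10143, p(34)=12310, p(35)=14883, p(36)=17977, p(37)=21637, p(38)=26015, p(39)=31185, p(40)=37338, p(41)=44583, p(42)=53174, p(43)=63261, p(44)=75175, p(45)=89134, p(46)=105558, p(47)=124754, p(48)=147273, p(49)=173525, p(50)=204226, p(51)=239943, p(52)=281589, p(53)=329931, p(54)=386155, p(55)=451276, p(56)=526823, p(57)=614154, p(58)=715220, p(59)=831820, p(60)=966467, p(61)=1121505, p(62)=1300156, p(63)=1505499, p(64)=1741630, p(65)=2012558, p(66)=2323520, p(67)=2679689, p(68)=3087735, p(69)=3554345, p(70)=4087968, p(71)=4697205, p(72)=5392783, p(73)=6185689, p(74)=7089500, p(75)=8118264, p(76)=9289091, p(77)=10619863, p(78)=12132164, p(79)=13848650, p(80)=15796476, p(81)=18004327, p(82)=20506255, p(83)=23338469, p(84)=26543660, p(85)=30167357, p(86)=34262962, p(87)=38887673, p(88)=44108109, p(89)=49995925, p(90)=56634173, p(91)=64112359, p(92)=72533807, p(93)=82010177, p(94)=92669720, p(95)=104651419, p(96)=118114304, p(97)=133230930, p(98)=150198136, p(99)=169229875, p(100)=190569292, p(101)=214481126, p(102)=241265379, p(103)=271248950, p(104)=304801365, p(105)=342325709, p(106)=384276336, p(107)=431149389, p(108)=483502844, p(109)=541946240, p(110)=607163746, p(111)=679903203, p(112)=761002156, p(113)=851376628, p(114)=952050665, p(115)=1064144451, p(116)=1188908248, p(117)=1327710076, p(118)=1482074143, p(119)=1653668665, p(120)=1844349560, p(121)=2056148051, p(122)=2291320912, p(123)=2552338241, p(124)=2841940500, p(125)=3163127352, p(126)=3519222692, p(127)=3913864295, p(128)=4351078600, p(129)=4835271870, p(130)=5371315400, p(131)=5964539504, p(132)=6620830889, p(133)=7346629512, p(134)=8149040695, p(135)=9035836076, p(136)=10015581680, p(137)=11097645016, p(138)=12292341831, p(139)=13610949895, p(140)=15065878135, p(141)=16670689208, p(142)=18440293320, p(143)=20390982757, p(144)=22540654445, p(145)=24908858009, p(146)=27517052599, p(147)=30388671978, p(148)=33549419497, p(149)=37027355200, p(150)=40853235313, p(151)=45060624582, p(152)=49686288421, p(153)=54770336324, p(154)=60356673280, p(155)=66493182097, p(156)=73232243759, p(157)=80630964769, p(158)=88751778802, p(159)=97662728555, p(160)=107438159466, p(161)=118159068427, p(162)=129913904637, p(163)=142798995930, p(164)=156919475295, p(165)=172389800255, p(166)=189334822579, p(167)=207890420102, p(168)=228204732751, p(169)=250438925115, p(170)=274768617130, p(171)=301384802048, p(172)=330495499613, p(173)=362326859895, p(174)=397125074750, p(175)=435157697830, p(176)=476715857290, p(177)=522115831195, p(178)=571701605655, p(179)=625846753120, p(180)=684957390936, p(181)=749474411781, p(182)=819876908323, p(183)=896684817527, p(184)=980462880430, p(185)=1071823774337, p(186)=1171432692373, p(187)=1280011042268, p(188)=1398341745571, p(189)=1527273599625, p(190)=1667727404093, p(191)=1820701100652.
Final step: p(192) = p(191) + p(190) - p(187) - p(185) + p(180) + p(177) - p(170) - p(166) + p(157) + p(152) - p(141) - p(135) + p(122) + p(115) - p(100) - p(92) + p(75) + p(66) - p(47) - p(37) + p(16) + p(5)
= 1820701100652 + 1667727404093 - 1280011042268 - 1071823774337 + 684957390936 + 522115831195 - 274768617130 - 189334822579 + 80630964769 + 49686288421 - 16670689208 - 9035836076 + 2291320912 + 1064144451 - 190569292 - 72533807 + 8118264 + 2323520 - 124754 - 21637 + 231 + 7
= 1987276856363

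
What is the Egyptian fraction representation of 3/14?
1/5 + 1/70

Greedy algorithm:
3/14: ceiling(14/3) = 5, use 1/5
1/70: ceiling(70/1) = 70, use 1/70
Result: 3/14 = 1/5 + 1/70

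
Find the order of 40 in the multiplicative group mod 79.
39

79 is prime, so ord(40) divides φ(79) = 78.
Divisors of 78: 1, 2, 3, 6, 13, 26, 39, 78.
Repeated squaring: 40^1 ≡ 40, 40^2 ≡ 20, 40^4 ≡ 5, 40^8 ≡ 25, 40^16 ≡ 72, 40^32 ≡ 49, 40^64 ≡ 31 (mod 79).
Test 40^d mod 79 for each divisor d in increasing order:
40^1 ≡ 40
40^2 ≡ 20
40^3 = 40^2·40^1 ≡ 10
40^6 = 40^4·40^2 ≡ 21
40^13 = 40^8·40^4·40^1 ≡ 23
40^26 = 40^16·40^8·40^2 ≡ 55
40^39 = 40^32·40^4·40^2·40^1 ≡ 1  ← first divisor giving 1
The order is 39.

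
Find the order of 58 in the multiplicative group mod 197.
196

197 is prime, so ord(58) divides φ(197) = 196.
Divisors of 196: 1, 2, 4, 7, 14, 28, 49, 98, 196.
Repeated squaring: 58^1 ≡ 58, 58^2 ≡ 15, 58^4 ≡ 28, 58^8 ≡ 193, 58^16 ≡ 16, 58^32 ≡ 59, 58^64 ≡ 132, 58^128 ≡ 88 (mod 197).
Test 58^d mod 197 for each divisor d in increasing order:
58^1 ≡ 58
58^2 ≡ 15
58^4 ≡ 28
58^7 = 58^4·58^2·58^1 ≡ 129
58^14 = 58^8·58^4·58^2 ≡ 93
58^28 = 58^16·58^8·58^4 ≡ 178
58^49 = 58^32·58^16·58^1 ≡ 183
58^98 = 58^64·58^32·58^2 ≡ 196
58^196 = 58^128·58^64·58^4 ≡ 1  ← first divisor giving 1
The order is 196.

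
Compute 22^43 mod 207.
22

Repeated squaring. Binary of 43 = 101011.
22^1 ≡ 22 (mod 207); 22^2 ≡ 70 (mod 207); 22^4 ≡ 139 (mod 207); 22^8 ≡ 70 (mod 207); 22^16 ≡ 139 (mod 207); 22^32 ≡ 70 (mod 207)
22^43 = 22^1 × 22^2 × 22^8 × 22^32 ≡ 22 (mod 207)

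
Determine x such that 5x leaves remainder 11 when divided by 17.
x ≡ 9 (mod 17)

gcd(5, 17) = 1, which divides 11, so solutions exist.
Find 5^(-1) mod 17 by the extended Euclidean algorithm:
17 = 3 × 5 + 2  ⟹  2 = (1)·17 + (-3)·5
5 = 2 × 2 + 1  ⟹  1 = (-2)·17 + (7)·5
So (7)·5 ≡ 1 (mod 17), i.e. 5^(-1) ≡ 7 (mod 17).
x ≡ 7 × 11 = 77 ≡ 9 (mod 17).
Check: 5 × 9 = 45 ≡ 11 (mod 17).
Unique solution: x ≡ 9 (mod 17)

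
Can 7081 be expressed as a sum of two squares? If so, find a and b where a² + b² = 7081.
5² + 84² (a=5, b=84)

Factorization: 7081 = 73 × 97
By Fermat: n is sum of two squares iff every prime p ≡ 3 (mod 4) appears to even power.
All primes ≡ 3 (mod 4) appear to even power.
Search a = 0, 1, 2, … for 7081 - a² a perfect square: first hit at a = 5: 7081 - 25 = 7056 = 84².
7081 = 5² + 84² = 25 + 7056 ✓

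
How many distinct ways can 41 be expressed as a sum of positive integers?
44583

p(n) counts ways to write n as a sum of positive integers (order ignored).
Euler's pentagonal recurrence: p(k) = p(k-1) + p(k-2) - p(k-5) - p(k-7) + p(k-12) + p(k-15) - ... (offsets j(3j∓1)/2, signs ++--, p(0)=1, p(<0)=0).
DP table for k = 0..40: p(0)=1, p(1)=1, p(2)=2, p(3)=3, p(4)=5, p(5)=7, p(6)=11, p(7)=15, p(8)=22, p(9)=30, p(10)=42, p(11)=56, p(12)=77, p(13)=101, p(14)=135, p(15)=176, p(16)=231, p(17)=297, p(18)=385, p(19)=490, p(20)=627, p(21)=792, p(22)=1002, p(23)=1255, p(24)=1575, p(25)=1958, p(26)=2436, p(27)=3010, p(28)=3718, p(29)=4565, p(30)=5604, p(31)=6842, p(32)=8349, p(33)=10143, p(34)=12310, p(35)=14883, p(36)=17977, p(37)=21637, p(38)=26015, p(39)=31185, p(40)=37338.
Final step: p(41) = p(40) + p(39) - p(36) - p(34) + p(29) + p(26) - p(19) - p(15) + p(6) + p(1)
= 37338 + 31185 - 17977 - 12310 + 4565 + 2436 - 490 - 176 + 11 + 1
= 44583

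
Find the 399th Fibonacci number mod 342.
268

Matrix identity: Q^n = [[F_(n+1), F_n], [F_n, F_(n-1)]] with Q = [[1,1],[1,0]].
n = 399 = 110001111₂. Square-and-multiply, entries mod 342:
Q^1 = [[1,1],[1,0]]
Q^3 = (Q^1)²·Q = [[3,2],[2,1]]
Q^6 = (Q^3)² = [[13,8],[8,5]]
Q^12 = (Q^6)² = [[233,144],[144,89]]
Q^24 = (Q^12)² = [[127,198],[198,271]]
Q^49 = (Q^24)²·Q = [[73,271],[271,144]]
Q^99 = (Q^49)²·Q = [[93,110],[110,325]]
Q^199 = (Q^99)²·Q = [[39,229],[229,152]]
Q^399 = (Q^199)²·Q = [[231,268],[268,305]]
F_399 mod 342 = Q^399[0][1] = 268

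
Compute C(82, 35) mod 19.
0

Using Lucas' theorem:
Write n=82 and k=35 in base 19:
n in base 19: [4, 6]
k in base 19: [1, 16]
C(82,35) mod 19 = ∏ C(n_i, k_i) mod 19
Digit binomials (mod 19): C(4,1) = 4; C(6,16) = 0 (k_i > n_i)
Product: 4 × 0 = 0 ≡ 0 (mod 19)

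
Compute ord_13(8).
4

13 is prime, so ord(8) divides φ(13) = 12.
Divisors of 12: 1, 2, 3, 4, 6, 12.
Repeated squaring: 8^1 ≡ 8, 8^2 ≡ 12, 8^4 ≡ 1, 8^8 ≡ 1 (mod 13).
Test 8^d mod 13 for each divisor d in increasing order:
8^1 ≡ 8
8^2 ≡ 12
8^3 = 8^2·8^1 ≡ 5
8^4 ≡ 1  ← first divisor giving 1
The order is 4.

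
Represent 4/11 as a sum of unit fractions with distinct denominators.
1/3 + 1/33

Greedy algorithm:
4/11: ceiling(11/4) = 3, use 1/3
1/33: ceiling(33/1) = 33, use 1/33
Result: 4/11 = 1/3 + 1/33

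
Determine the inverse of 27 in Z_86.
51

gcd(27, 86) = 1, so the inverse exists.
Extended Euclidean algorithm on (86, 27):
86 = 3 × 27 + 5  ⟹  5 = (1)·86 + (-3)·27
27 = 5 × 5 + 2  ⟹  2 = (-5)·86 + (16)·27
5 = 2 × 2 + 1  ⟹  1 = (11)·86 + (-35)·27
So (-35)·27 ≡ 1 (mod 86), i.e. 27^(-1) ≡ -35 ≡ 51 (mod 86).
Check: 27 × 51 = 1377 ≡ 1 (mod 86)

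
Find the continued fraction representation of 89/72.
[1; 4, 4, 4]

Euclidean algorithm steps:
89 = 1 × 72 + 17
72 = 4 × 17 + 4
17 = 4 × 4 + 1
4 = 4 × 1 + 0
Continued fraction: [1; 4, 4, 4]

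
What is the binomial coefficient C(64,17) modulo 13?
4

Using Lucas' theorem:
Write n=64 and k=17 in base 13:
n in base 13: [4, 12]
k in base 13: [1, 4]
C(64,17) mod 13 = ∏ C(n_i, k_i) mod 13
Digit binomials (mod 13): C(4,1) = 4; C(12,4) = 495 ≡ 1
Product: 4 × 1 = 4 ≡ 4 (mod 13)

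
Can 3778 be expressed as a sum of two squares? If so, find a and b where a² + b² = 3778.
23² + 57² (a=23, b=57)

Factorization: 3778 = 2 × 1889
By Fermat: n is sum of two squares iff every prime p ≡ 3 (mod 4) appears to even power.
All primes ≡ 3 (mod 4) appear to even power.
Search a = 0, 1, 2, … for 3778 - a² a perfect square: first hit at a = 23: 3778 - 529 = 3249 = 57².
3778 = 23² + 57² = 529 + 3249 ✓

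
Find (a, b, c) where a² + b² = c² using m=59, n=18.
(3157, 2124, 3805)

Euclid's formula: a = m² - n², b = 2mn, c = m² + n²
m = 59, n = 18
a = 59² - 18² = 3481 - 324 = 3157
b = 2 × 59 × 18 = 2124
c = 59² + 18² = 3481 + 324 = 3805
Verification: 3157² + 2124² = 9966649 + 4511376 = 14478025 = 3805² ✓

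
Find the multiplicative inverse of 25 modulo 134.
59

gcd(25, 134) = 1, so the inverse exists.
Extended Euclidean algorithm on (134, 25):
134 = 5 × 25 + 9  ⟹  9 = (1)·134 + (-5)·25
25 = 2 × 9 + 7  ⟹  7 = (-2)·134 + (11)·25
9 = 1 × 7 + 2  ⟹  2 = (3)·134 + (-16)·25
7 = 3 × 2 + 1  ⟹  1 = (-11)·134 + (59)·25
So (59)·25 ≡ 1 (mod 134), i.e. 25^(-1) ≡ 59 (mod 134).
Check: 25 × 59 = 1475 ≡ 1 (mod 134)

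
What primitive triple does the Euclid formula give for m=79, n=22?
(5757, 3476, 6725)

Euclid's formula: a = m² - n², b = 2mn, c = m² + n²
m = 79, n = 22
a = 79² - 22² = 6241 - 484 = 5757
b = 2 × 79 × 22 = 3476
c = 79² + 22² = 6241 + 484 = 6725
Verification: 5757² + 3476² = 33143049 + 12082576 = 45225625 = 6725² ✓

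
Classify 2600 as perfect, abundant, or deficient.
abundant

Proper divisors of 2600: sum = 1 + 2 + 4 + 5 + 8 + 10 + 13 + 20 + ... + 325 + 520 + 650 + 1300 (23 divisors) = 3910
Since 3910 > 2600, 2600 is abundant.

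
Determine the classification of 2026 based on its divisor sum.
deficient

Proper divisors of 2026: sum = 1 + 2 + 1013 = 1016
Since 1016 < 2026, 2026 is deficient.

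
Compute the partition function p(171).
301384802048

p(n) counts ways to write n as a sum of positive integers (order ignored).
Euler's pentagonal recurrence: p(k) = p(k-1) + p(k-2) - p(k-5) - p(k-7) + p(k-12) + p(k-15) - ... (offsets j(3j∓1)/2, signs ++--, p(0)=1, p(<0)=0).
DP table for k = 0..170: p(0)=1, p(1)=1, p(2)=2, p(3)=3, p(4)=5, p(5)=7, p(6)=11, p(7)=15, p(8)=22, p(9)=30, p(10)=42, p(11)=56, p(12)=77, p(13)=101, p(14)=135, p(15)=176, p(16)=231, p(17)=297, p(18)=385, p(19)=490, p(20)=627, p(21)=792, p(22)=1002, p(23)=1255, p(24)=1575, p(25)=1958, p(26)=2436, p(27)=3010, p(28)=3718, p(29)=4565, p(30)=5604, p(31)=6842, p(32)=8349, p(33)=10143, p(34)=12310, p(35)=14883, p(36)=17977, p(37)=21637, p(38)=26015, p(39)=31185, p(40)=37338, p(41)=44583, p(42)=53174, p(43)=63261, p(44)=75175, p(45)=89134, p(46)=105558, p(47)=124754, p(48)=147273, p(49)=173525, p(50)=204226, p(51)=239943, p(52)=281589, p(53)=329931, p(54)=386155, p(55)=451276, p(56)=526823, p(57)=614154, p(58)=715220, p(59)=831820, p(60)=966467, p(61)=1121505, p(62)=1300156, p(63)=1505499, p(64)=1741630, p(65)=2012558, p(66)=2323520, p(67)=2679689, p(68)=3087735, p(69)=3554345, p(70)=4087968, p(71)=4697205, p(72)=5392783, p(73)=6185689, p(74)=7089500, p(75)=8118264, p(76)=9289091, p(77)=10619863, p(78)=12132164, p(79)=13848650, p(80)=15796476, p(81)=18004327, p(82)=20506255, p(83)=23338469, p(84)=26543660, p(85)=30167357, p(86)=34262962, p(87)=38887673, p(88)=44108109, p(89)=49995925, p(90)=56634173, p(91)=64112359, p(92)=72533807, p(93)=82010177, p(94)=92669720, p(95)=104651419, p(96)=118114304, p(97)=133230930, p(98)=150198136, p(99)=169229875, p(100)=190569292, p(101)=214481126, p(102)=241265379, p(103)=271248950, p(104)=304801365, p(105)=342325709, p(106)=384276336, p(107)=431149389, p(108)=483502844, p(109)=541946240, p(110)=607163746, p(111)=679903203, p(112)=761002156, p(113)=851376628, p(114)=952050665, p(115)=1064144451, p(116)=1188908248, p(117)=1327710076, p(118)=1482074143, p(119)=1653668665, p(120)=1844349560, p(121)=2056148051, p(122)=2291320912, p(123)=2552338241, p(124)=2841940500, p(125)=3163127352, p(126)=3519222692, p(127)=3913864295, p(128)=4351078600, p(129)=4835271870, p(130)=5371315400, p(131)=5964539504, p(132)=6620830889, p(133)=7346629512, p(134)=8149040695, p(135)=9035836076, p(136)=10015581680, p(137)=11097645016, p(138)=12292341831, p(139)=13610949895, p(140)=15065878135, p(141)=16670689208, p(142)=18440293320, p(143)=20390982757, p(144)=22540654445, p(145)=24908858009, p(146)=27517052599, p(147)=30388671978, p(148)=33549419497, p(149)=37027355200, p(150)=40853235313, p(151)=45060624582, p(152)=49686288421, p(153)=54770336324, p(154)=60356673280, p(155)=66493182097, p(156)=73232243759, p(157)=80630964769, p(158)=88751778802, p(159)=97662728555, p(160)=107438159466, p(161)=118159068427, p(162)=129913904637, p(163)=142798995930, p(164)=156919475295, p(165)=172389800255, p(166)=189334822579, p(167)=207890420102, p(168)=228204732751, p(169)=250438925115, p(170)=274768617130.
Final step: p(171) = p(170) + p(169) - p(166) - p(164) + p(159) + p(156) - p(149) - p(145) + p(136) + p(131) - p(120) - p(114) + p(101) + p(94) - p(79) - p(71) + p(54) + p(45) - p(26) - p(16)
= 274768617130 + 250438925115 - 189334822579 - 156919475295 + 97662728555 + 73232243759 - 37027355200 - 24908858009 + 10015581680 + 5964539504 - 1844349560 - 952050665 + 214481126 + 92669720 - 13848650 - 4697205 + 386155 + 89134 - 2436 - 231
= 301384802048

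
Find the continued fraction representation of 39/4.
[9; 1, 3]

Euclidean algorithm steps:
39 = 9 × 4 + 3
4 = 1 × 3 + 1
3 = 3 × 1 + 0
Continued fraction: [9; 1, 3]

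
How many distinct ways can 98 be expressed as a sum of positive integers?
150198136

p(n) counts ways to write n as a sum of positive integers (order ignored).
Euler's pentagonal recurrence: p(k) = p(k-1) + p(k-2) - p(k-5) - p(k-7) + p(k-12) + p(k-15) - ... (offsets j(3j∓1)/2, signs ++--, p(0)=1, p(<0)=0).
DP table for k = 0..97: p(0)=1, p(1)=1, p(2)=2, p(3)=3, p(4)=5, p(5)=7, p(6)=11, p(7)=15, p(8)=22, p(9)=30, p(10)=42, p(11)=56, p(12)=77, p(13)=101, p(14)=135, p(15)=176, p(16)=231, p(17)=297, p(18)=385, p(19)=490, p(20)=627, p(21)=792, p(22)=1002, p(23)=1255, p(24)=1575, p(25)=1958, p(26)=2436, p(27)=3010, p(28)=3718, p(29)=4565, p(30)=5604, p(31)=6842, p(32)=8349, p(33)=10143, p(34)=12310, p(35)=14883, p(36)=17977, p(37)=21637, p(38)=26015, p(39)=31185, p(40)=37338, p(41)=44583, p(42)=53174, p(43)=63261, p(44)=75175, p(45)=89134, p(46)=105558, p(47)=124754, p(48)=147273, p(49)=173525, p(50)=204226, p(51)=239943, p(52)=281589, p(53)=329931, p(54)=386155, p(55)=451276, p(56)=526823, p(57)=614154, p(58)=715220, p(59)=831820, p(60)=966467, p(61)=1121505, p(62)=1300156, p(63)=1505499, p(64)=1741630, p(65)=2012558, p(66)=2323520, p(67)=2679689, p(68)=3087735, p(69)=3554345, p(70)=4087968, p(71)=4697205, p(72)=5392783, p(73)=6185689, p(74)=7089500, p(75)=8118264, p(76)=9289091, p(77)=10619863, p(78)=12132164, p(79)=13848650, p(80)=15796476, p(81)=18004327, p(82)=20506255, p(83)=23338469, p(84)=26543660, p(85)=30167357, p(86)=34262962, p(87)=38887673, p(88)=44108109, p(89)=49995925, p(90)=56634173, p(91)=64112359, p(92)=72533807, p(93)=82010177, p(94)=92669720, p(95)=104651419, p(96)=118114304, p(97)=133230930.
Final step: p(98) = p(97) + p(96) - p(93) - p(91) + p(86) + p(83) - p(76) - p(72) + p(63) + p(58) - p(47) - p(41) + p(28) + p(21) - p(6)
= 133230930 + 118114304 - 82010177 - 64112359 + 34262962 + 23338469 - 9289091 - 5392783 + 1505499 + 715220 - 124754 - 44583 + 3718 + 792 - 11
= 150198136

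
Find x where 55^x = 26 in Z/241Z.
159

Baby-step giant-step with step n = ⌈√241⌉ = 16.
Baby steps 55^j mod 241 (j:value) for j=0..15: 0:1, 1:55, 2:133, 3:85, 4:96, 5:219, 6:236, 7:207, 8:58, 9:57, 10:2, 11:110, 12:25, 13:170, 14:192, 15:197.
Giant-step multiplier: 55^(-16) ≡ 55^(240-16) = 55^224 ≡ 24 (mod 241).
Giant steps γ_i = 26·24^i mod 241: γ_0=26, γ_1=142, γ_2=34, γ_3=93, γ_4=63, γ_5=66, γ_6=138, γ_7=179, γ_8=199, γ_9=197 (in table at j=15).
x = i·n + j = 9·16 + 15 = 159.
Check: 55^159 ≡ 26 (mod 241).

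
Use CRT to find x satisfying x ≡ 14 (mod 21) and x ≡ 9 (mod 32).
329

Using Chinese Remainder Theorem:
M = 21 × 32 = 672
M1 = 32, M2 = 21
y1 = 32^(-1) mod 21 = 2
y2 = 21^(-1) mod 32 = 29
x = (14×32×2 + 9×21×29) mod 672 = 329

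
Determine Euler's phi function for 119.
96

119 = 7 × 17
φ(n) = n × ∏(1 - 1/p) for each prime p dividing n
φ(119) = 119 × (1 - 1/7) × (1 - 1/17) = 96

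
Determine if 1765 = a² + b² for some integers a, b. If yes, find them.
1² + 42² (a=1, b=42)

Factorization: 1765 = 5 × 353
By Fermat: n is sum of two squares iff every prime p ≡ 3 (mod 4) appears to even power.
All primes ≡ 3 (mod 4) appear to even power.
Search a = 0, 1, 2, … for 1765 - a² a perfect square: first hit at a = 1: 1765 - 1 = 1764 = 42².
1765 = 1² + 42² = 1 + 1764 ✓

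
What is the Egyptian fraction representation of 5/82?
1/17 + 1/465 + 1/648210

Greedy algorithm:
5/82: ceiling(82/5) = 17, use 1/17
3/1394: ceiling(1394/3) = 465, use 1/465
1/648210: ceiling(648210/1) = 648210, use 1/648210
Result: 5/82 = 1/17 + 1/465 + 1/648210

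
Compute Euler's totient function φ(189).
108

189 = 3^3 × 7
φ(n) = n × ∏(1 - 1/p) for each prime p dividing n
φ(189) = 189 × (1 - 1/3) × (1 - 1/7) = 108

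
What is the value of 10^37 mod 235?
90

Repeated squaring. Binary of 37 = 100101.
10^1 ≡ 10 (mod 235); 10^2 ≡ 100 (mod 235); 10^4 ≡ 130 (mod 235); 10^8 ≡ 215 (mod 235); 10^16 ≡ 165 (mod 235); 10^32 ≡ 200 (mod 235)
10^37 = 10^1 × 10^4 × 10^32 ≡ 90 (mod 235)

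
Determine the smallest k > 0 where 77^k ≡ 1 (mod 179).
89

179 is prime, so ord(77) divides φ(179) = 178.
Divisors of 178: 1, 2, 89, 178.
Repeated squaring: 77^1 ≡ 77, 77^2 ≡ 22, 77^4 ≡ 126, 77^8 ≡ 124, 77^16 ≡ 161, 77^32 ≡ 145, 77^64 ≡ 82, 77^128 ≡ 101 (mod 179).
Test 77^d mod 179 for each divisor d in increasing order:
77^1 ≡ 77
77^2 ≡ 22
77^89 = 77^64·77^16·77^8·77^1 ≡ 1  ← first divisor giving 1
The order is 89.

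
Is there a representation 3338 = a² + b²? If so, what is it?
23² + 53² (a=23, b=53)

Factorization: 3338 = 2 × 1669
By Fermat: n is sum of two squares iff every prime p ≡ 3 (mod 4) appears to even power.
All primes ≡ 3 (mod 4) appear to even power.
Search a = 0, 1, 2, … for 3338 - a² a perfect square: first hit at a = 23: 3338 - 529 = 2809 = 53².
3338 = 23² + 53² = 529 + 2809 ✓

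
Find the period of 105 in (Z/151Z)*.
15

151 is prime, so ord(105) divides φ(151) = 150.
Divisors of 150: 1, 2, 3, 5, 6, 10, 15, 25, 30, 50, 75, 150.
Repeated squaring: 105^1 ≡ 105, 105^2 ≡ 2, 105^4 ≡ 4, 105^8 ≡ 16, 105^16 ≡ 105, 105^32 ≡ 2, 105^64 ≡ 4, 105^128 ≡ 16 (mod 151).
Test 105^d mod 151 for each divisor d in increasing order:
105^1 ≡ 105
105^2 ≡ 2
105^3 = 105^2·105^1 ≡ 59
105^5 = 105^4·105^1 ≡ 118
105^6 = 105^4·105^2 ≡ 8
105^10 = 105^8·105^2 ≡ 32
105^15 = 105^8·105^4·105^2·105^1 ≡ 1  ← first divisor giving 1
The order is 15.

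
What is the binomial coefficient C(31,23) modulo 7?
5

Using Lucas' theorem:
Write n=31 and k=23 in base 7:
n in base 7: [4, 3]
k in base 7: [3, 2]
C(31,23) mod 7 = ∏ C(n_i, k_i) mod 7
Digit binomials (mod 7): C(4,3) = 4; C(3,2) = 3
Product: 4 × 3 = 12 ≡ 5 (mod 7)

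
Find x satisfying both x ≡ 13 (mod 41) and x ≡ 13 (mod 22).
13

Using Chinese Remainder Theorem:
M = 41 × 22 = 902
M1 = 22, M2 = 41
y1 = 22^(-1) mod 41 = 28
y2 = 41^(-1) mod 22 = 7
x = (13×22×28 + 13×41×7) mod 902 = 13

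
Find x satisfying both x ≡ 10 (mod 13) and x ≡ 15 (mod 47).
62

Using Chinese Remainder Theorem:
M = 13 × 47 = 611
M1 = 47, M2 = 13
y1 = 47^(-1) mod 13 = 5
y2 = 13^(-1) mod 47 = 29
x = (10×47×5 + 15×13×29) mod 611 = 62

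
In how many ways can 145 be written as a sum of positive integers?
24908858009

p(n) counts ways to write n as a sum of positive integers (order ignored).
Euler's pentagonal recurrence: p(k) = p(k-1) + p(k-2) - p(k-5) - p(k-7) + p(k-12) + p(k-15) - ... (offsets j(3j∓1)/2, signs ++--, p(0)=1, p(<0)=0).
DP table for k = 0..144: p(0)=1, p(1)=1, p(2)=2, p(3)=3, p(4)=5, p(5)=7, p(6)=11, p(7)=15, p(8)=22, p(9)=30, p(10)=42, p(11)=56, p(12)=77, p(13)=101, p(14)=135, p(15)=176, p(16)=231, p(17)=297, p(18)=385, p(19)=490, p(20)=627, p(21)=792, p(22)=1002, p(23)=1255, p(24)=1575, p(25)=1958, p(26)=2436, p(27)=3010, p(28)=3718, p(29)=4565, p(30)=5604, p(31)=6842, p(32)=8349, p(33)=10143, p(34)=12310, p(35)=14883, p(36)=17977, p(37)=21637, p(38)=26015, p(39)=31185, p(40)=37338, p(41)=44583, p(42)=53174, p(43)=63261, p(44)=75175, p(45)=89134, p(46)=105558, p(47)=124754, p(48)=147273, p(49)=173525, p(50)=204226, p(51)=239943, p(52)=281589, p(53)=329931, p(54)=386155, p(55)=451276, p(56)=526823, p(57)=614154, p(58)=715220, p(59)=831820, p(60)=966467, p(61)=1121505, p(62)=1300156, p(63)=1505499, p(64)=1741630, p(65)=2012558, p(66)=2323520, p(67)=2679689, p(68)=3087735, p(69)=3554345, p(70)=4087968, p(71)=4697205, p(72)=5392783, p(73)=6185689, p(74)=7089500, p(75)=8118264, p(76)=9289091, p(77)=10619863, p(78)=12132164, p(79)=13848650, p(80)=15796476, p(81)=18004327, p(82)=20506255, p(83)=23338469, p(84)=26543660, p(85)=30167357, p(86)=34262962, p(87)=38887673, p(88)=44108109, p(89)=49995925, p(90)=56634173, p(91)=64112359, p(92)=72533807, p(93)=82010177, p(94)=92669720, p(95)=104651419, p(96)=118114304, p(97)=133230930, p(98)=150198136, p(99)=169229875, p(100)=190569292, p(101)=214481126, p(102)=241265379, p(103)=271248950, p(104)=304801365, p(105)=342325709, p(106)=384276336, p(107)=431149389, p(108)=483502844, p(109)=541946240, p(110)=607163746, p(111)=679903203, p(112)=761002156, p(113)=851376628, p(114)=952050665, p(115)=1064144451, p(116)=1188908248, p(117)=1327710076, p(118)=1482074143, p(119)=1653668665, p(120)=1844349560, p(121)=2056148051, p(122)=2291320912, p(123)=2552338241, p(124)=2841940500, p(125)=3163127352, p(126)=3519222692, p(127)=3913864295, p(128)=4351078600, p(129)=4835271870, p(130)=5371315400, p(131)=5964539504, p(132)=6620830889, p(133)=7346629512, p(134)=8149040695, p(135)=9035836076, p(136)=10015581680, p(137)=11097645016, p(138)=12292341831, p(139)=13610949895, p(140)=15065878135, p(141)=16670689208, p(142)=18440293320, p(143)=20390982757, p(144)=22540654445.
Final step: p(145) = p(144) + p(143) - p(140) - p(138) + p(133) + p(130) - p(123) - p(119) + p(110) + p(105) - p(94) - p(88) + p(75) + p(68) - p(53) - p(45) + p(28) + p(19) - p(0)
= 22540654445 + 20390982757 - 15065878135 - 12292341831 + 7346629512 + 5371315400 - 2552338241 - 1653668665 + 607163746 + 342325709 - 92669720 - 44108109 + 8118264 + 3087735 - 329931 - 89134 + 3718 + 490 - 1
= 24908858009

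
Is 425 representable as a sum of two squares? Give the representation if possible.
5² + 20² (a=5, b=20)

Factorization: 425 = 5^2 × 17
By Fermat: n is sum of two squares iff every prime p ≡ 3 (mod 4) appears to even power.
All primes ≡ 3 (mod 4) appear to even power.
Search a = 0, 1, 2, … for 425 - a² a perfect square: first hit at a = 5: 425 - 25 = 400 = 20².
425 = 5² + 20² = 25 + 400 ✓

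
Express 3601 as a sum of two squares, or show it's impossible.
1² + 60² (a=1, b=60)

Factorization: 3601 = 13 × 277
By Fermat: n is sum of two squares iff every prime p ≡ 3 (mod 4) appears to even power.
All primes ≡ 3 (mod 4) appear to even power.
Search a = 0, 1, 2, … for 3601 - a² a perfect square: first hit at a = 1: 3601 - 1 = 3600 = 60².
3601 = 1² + 60² = 1 + 3600 ✓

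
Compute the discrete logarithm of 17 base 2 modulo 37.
7

Baby-step giant-step with step n = ⌈√37⌉ = 7.
Baby steps 2^j mod 37 (j:value) for j=0..6: 0:1, 1:2, 2:4, 3:8, 4:16, 5:32, 6:27.
Giant-step multiplier: 2^(-7) ≡ 2^(36-7) = 2^29 ≡ 24 (mod 37).
Giant steps γ_i = 17·24^i mod 37: γ_0=17, γ_1=1 (in table at j=0).
x = i·n + j = 1·7 + 0 = 7.
Check: 2^7 ≡ 17 (mod 37).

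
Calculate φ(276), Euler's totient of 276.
88

276 = 2^2 × 3 × 23
φ(n) = n × ∏(1 - 1/p) for each prime p dividing n
φ(276) = 276 × (1 - 1/2) × (1 - 1/3) × (1 - 1/23) = 88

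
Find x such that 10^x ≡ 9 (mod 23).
18

Baby-step giant-step with step n = ⌈√23⌉ = 5.
Baby steps 10^j mod 23 (j:value) for j=0..4: 0:1, 1:10, 2:8, 3:11, 4:18.
Giant-step multiplier: 10^(-5) ≡ 10^(22-5) = 10^17 ≡ 17 (mod 23).
Giant steps γ_i = 9·17^i mod 23: γ_0=9, γ_1=15, γ_2=2, γ_3=11 (in table at j=3).
x = i·n + j = 3·5 + 3 = 18.
Check: 10^18 ≡ 9 (mod 23).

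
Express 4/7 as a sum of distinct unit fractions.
1/2 + 1/14

Greedy algorithm:
4/7: ceiling(7/4) = 2, use 1/2
1/14: ceiling(14/1) = 14, use 1/14
Result: 4/7 = 1/2 + 1/14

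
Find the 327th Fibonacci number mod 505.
478

Matrix identity: Q^n = [[F_(n+1), F_n], [F_n, F_(n-1)]] with Q = [[1,1],[1,0]].
n = 327 = 101000111₂. Square-and-multiply, entries mod 505:
Q^1 = [[1,1],[1,0]]
Q^2 = (Q^1)² = [[2,1],[1,1]]
Q^5 = (Q^2)²·Q = [[8,5],[5,3]]
Q^10 = (Q^5)² = [[89,55],[55,34]]
Q^20 = (Q^10)² = [[341,200],[200,141]]
Q^40 = (Q^20)² = [[236,450],[450,291]]
Q^81 = (Q^40)²·Q = [[446,141],[141,305]]
Q^163 = (Q^81)²·Q = [[478,132],[132,346]]
Q^327 = (Q^163)²·Q = [[166,478],[478,193]]
F_327 mod 505 = Q^327[0][1] = 478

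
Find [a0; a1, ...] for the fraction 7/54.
[0; 7, 1, 2, 2]

Euclidean algorithm steps:
7 = 0 × 54 + 7
54 = 7 × 7 + 5
7 = 1 × 5 + 2
5 = 2 × 2 + 1
2 = 2 × 1 + 0
Continued fraction: [0; 7, 1, 2, 2]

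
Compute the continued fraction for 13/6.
[2; 6]

Euclidean algorithm steps:
13 = 2 × 6 + 1
6 = 6 × 1 + 0
Continued fraction: [2; 6]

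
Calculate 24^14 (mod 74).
62

Repeated squaring. Binary of 14 = 1110.
24^1 ≡ 24 (mod 74); 24^2 ≡ 58 (mod 74); 24^4 ≡ 34 (mod 74); 24^8 ≡ 46 (mod 74)
24^14 = 24^2 × 24^4 × 24^8 ≡ 62 (mod 74)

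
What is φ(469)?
396

469 = 7 × 67
φ(n) = n × ∏(1 - 1/p) for each prime p dividing n
φ(469) = 469 × (1 - 1/7) × (1 - 1/67) = 396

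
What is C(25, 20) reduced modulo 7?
0

Using Lucas' theorem:
Write n=25 and k=20 in base 7:
n in base 7: [3, 4]
k in base 7: [2, 6]
C(25,20) mod 7 = ∏ C(n_i, k_i) mod 7
Digit binomials (mod 7): C(3,2) = 3; C(4,6) = 0 (k_i > n_i)
Product: 3 × 0 = 0 ≡ 0 (mod 7)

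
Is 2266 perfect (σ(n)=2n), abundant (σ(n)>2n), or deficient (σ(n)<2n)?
deficient

Proper divisors of 2266: sum = 1 + 2 + 11 + 22 + 103 + 206 + 1133 = 1478
Since 1478 < 2266, 2266 is deficient.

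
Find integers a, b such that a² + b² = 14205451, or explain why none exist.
Not possible

Factorization: 14205451 = 13 × 103^3
By Fermat: n is sum of two squares iff every prime p ≡ 3 (mod 4) appears to even power.
Prime(s) ≡ 3 (mod 4) with odd exponent: [(103, 3)]
Therefore 14205451 cannot be expressed as a² + b².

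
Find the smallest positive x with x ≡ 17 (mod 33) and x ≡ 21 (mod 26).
281

Using Chinese Remainder Theorem:
M = 33 × 26 = 858
M1 = 26, M2 = 33
y1 = 26^(-1) mod 33 = 14
y2 = 33^(-1) mod 26 = 15
x = (17×26×14 + 21×33×15) mod 858 = 281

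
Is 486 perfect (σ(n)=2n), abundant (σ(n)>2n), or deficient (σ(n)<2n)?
abundant

Proper divisors of 486: sum = 1 + 2 + 3 + 6 + 9 + 18 + 27 + 54 + 81 + 162 + 243 = 606
Since 606 > 486, 486 is abundant.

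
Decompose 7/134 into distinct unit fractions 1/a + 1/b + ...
1/20 + 1/447 + 1/598980

Greedy algorithm:
7/134: ceiling(134/7) = 20, use 1/20
3/1340: ceiling(1340/3) = 447, use 1/447
1/598980: ceiling(598980/1) = 598980, use 1/598980
Result: 7/134 = 1/20 + 1/447 + 1/598980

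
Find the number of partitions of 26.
2436

p(n) counts ways to write n as a sum of positive integers (order ignored).
Euler's pentagonal recurrence: p(k) = p(k-1) + p(k-2) - p(k-5) - p(k-7) + p(k-12) + p(k-15) - ... (offsets j(3j∓1)/2, signs ++--, p(0)=1, p(<0)=0).
DP table for k = 0..25: p(0)=1, p(1)=1, p(2)=2, p(3)=3, p(4)=5, p(5)=7, p(6)=11, p(7)=15, p(8)=22, p(9)=30, p(10)=42, p(11)=56, p(12)=77, p(13)=101, p(14)=135, p(15)=176, p(16)=231, p(17)=297, p(18)=385, p(19)=490, p(20)=627, p(21)=792, p(22)=1002, p(23)=1255, p(24)=1575, p(25)=1958.
Final step: p(26) = p(25) + p(24) - p(21) - p(19) + p(14) + p(11) - p(4) - p(0)
= 1958 + 1575 - 792 - 490 + 135 + 56 - 5 - 1
= 2436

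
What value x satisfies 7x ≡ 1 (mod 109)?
78

gcd(7, 109) = 1, so the inverse exists.
Extended Euclidean algorithm on (109, 7):
109 = 15 × 7 + 4  ⟹  4 = (1)·109 + (-15)·7
7 = 1 × 4 + 3  ⟹  3 = (-1)·109 + (16)·7
4 = 1 × 3 + 1  ⟹  1 = (2)·109 + (-31)·7
So (-31)·7 ≡ 1 (mod 109), i.e. 7^(-1) ≡ -31 ≡ 78 (mod 109).
Check: 7 × 78 = 546 ≡ 1 (mod 109)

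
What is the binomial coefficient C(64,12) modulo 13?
1

Using Lucas' theorem:
Write n=64 and k=12 in base 13:
n in base 13: [4, 12]
k in base 13: [0, 12]
C(64,12) mod 13 = ∏ C(n_i, k_i) mod 13
Digit binomials (mod 13): C(4,0) = 1; C(12,12) = 1
Product: 1 × 1 = 1 ≡ 1 (mod 13)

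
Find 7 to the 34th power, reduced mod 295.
169

Repeated squaring. Binary of 34 = 100010.
7^1 ≡ 7 (mod 295); 7^2 ≡ 49 (mod 295); 7^4 ≡ 41 (mod 295); 7^8 ≡ 206 (mod 295); 7^16 ≡ 251 (mod 295); 7^32 ≡ 166 (mod 295)
7^34 = 7^2 × 7^32 ≡ 169 (mod 295)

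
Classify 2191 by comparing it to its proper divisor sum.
deficient

Proper divisors of 2191: sum = 1 + 7 + 313 = 321
Since 321 < 2191, 2191 is deficient.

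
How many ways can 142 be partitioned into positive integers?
18440293320

p(n) counts ways to write n as a sum of positive integers (order ignored).
Euler's pentagonal recurrence: p(k) = p(k-1) + p(k-2) - p(k-5) - p(k-7) + p(k-12) + p(k-15) - ... (offsets j(3j∓1)/2, signs ++--, p(0)=1, p(<0)=0).
DP table for k = 0..141: p(0)=1, p(1)=1, p(2)=2, p(3)=3, p(4)=5, p(5)=7, p(6)=11, p(7)=15, p(8)=22, p(9)=30, p(10)=42, p(11)=56, p(12)=77, p(13)=101, p(14)=135, p(15)=176, p(16)=231, p(17)=297, p(18)=385, p(19)=490, p(20)=627, p(21)=792, p(22)=1002, p(23)=1255, p(24)=1575, p(25)=1958, p(26)=2436, p(27)=3010, p(28)=3718, p(29)=4565, p(30)=5604, p(31)=6842, p(32)=8349, p(33)=10143, p(34)=12310, p(35)=14883, p(36)=17977, p(37)=21637, p(38)=26015, p(39)=31185, p(40)=37338, p(41)=44583, p(42)=53174, p(43)=63261, p(44)=75175, p(45)=89134, p(46)=105558, p(47)=124754, p(48)=147273, p(49)=173525, p(50)=204226, p(51)=239943, p(52)=281589, p(53)=329931, p(54)=386155, p(55)=451276, p(56)=526823, p(57)=614154, p(58)=715220, p(59)=831820, p(60)=966467, p(61)=1121505, p(62)=1300156, p(63)=1505499, p(64)=1741630, p(65)=2012558, p(66)=2323520, p(67)=2679689, p(68)=3087735, p(69)=3554345, p(70)=4087968, p(71)=4697205, p(72)=5392783, p(73)=6185689, p(74)=7089500, p(75)=8118264, p(76)=9289091, p(77)=10619863, p(78)=12132164, p(79)=13848650, p(80)=15796476, p(81)=18004327, p(82)=20506255, p(83)=23338469, p(84)=26543660, p(85)=30167357, p(86)=34262962, p(87)=38887673, p(88)=44108109, p(89)=49995925, p(90)=56634173, p(91)=64112359, p(92)=72533807, p(93)=82010177, p(94)=92669720, p(95)=104651419, p(96)=118114304, p(97)=133230930, p(98)=150198136, p(99)=169229875, p(100)=190569292, p(101)=214481126, p(102)=241265379, p(103)=271248950, p(104)=304801365, p(105)=342325709, p(106)=384276336, p(107)=431149389, p(108)=483502844, p(109)=541946240, p(110)=607163746, p(111)=679903203, p(112)=761002156, p(113)=851376628, p(114)=952050665, p(115)=1064144451, p(116)=1188908248, p(117)=1327710076, p(118)=1482074143, p(119)=1653668665, p(120)=1844349560, p(121)=2056148051, p(122)=2291320912, p(123)=2552338241, p(124)=2841940500, p(125)=3163127352, p(126)=3519222692, p(127)=3913864295, p(128)=4351078600, p(129)=4835271870, p(130)=5371315400, p(131)=5964539504, p(132)=6620830889, p(133)=7346629512, p(134)=8149040695, p(135)=9035836076, p(136)=10015581680, p(137)=11097645016, p(138)=12292341831, p(139)=13610949895, p(140)=15065878135, p(141)=16670689208.
Final step: p(142) = p(141) + p(140) - p(137) - p(135) + p(130) + p(127) - p(120) - p(116) + p(107) + p(102) - p(91) - p(85) + p(72) + p(65) - p(50) - p(42) + p(25) + p(16)
= 16670689208 + 15065878135 - 11097645016 - 9035836076 + 5371315400 + 3913864295 - 1844349560 - 1188908248 + 431149389 + 241265379 - 64112359 - 30167357 + 5392783 + 2012558 - 204226 - 53174 + 1958 + 231
= 18440293320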